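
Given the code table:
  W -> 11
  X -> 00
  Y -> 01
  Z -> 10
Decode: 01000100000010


Decoding:
01 -> Y
00 -> X
01 -> Y
00 -> X
00 -> X
00 -> X
10 -> Z


Result: YXYXXXZ


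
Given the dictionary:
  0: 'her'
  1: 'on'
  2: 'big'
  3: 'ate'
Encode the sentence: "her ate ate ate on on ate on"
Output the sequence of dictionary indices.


Look up each word in the dictionary:
  'her' -> 0
  'ate' -> 3
  'ate' -> 3
  'ate' -> 3
  'on' -> 1
  'on' -> 1
  'ate' -> 3
  'on' -> 1

Encoded: [0, 3, 3, 3, 1, 1, 3, 1]


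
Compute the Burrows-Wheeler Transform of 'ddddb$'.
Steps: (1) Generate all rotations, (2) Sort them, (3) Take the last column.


Rotations (sorted):
  0: $ddddb -> last char: b
  1: b$dddd -> last char: d
  2: db$ddd -> last char: d
  3: ddb$dd -> last char: d
  4: dddb$d -> last char: d
  5: ddddb$ -> last char: $


BWT = bdddd$


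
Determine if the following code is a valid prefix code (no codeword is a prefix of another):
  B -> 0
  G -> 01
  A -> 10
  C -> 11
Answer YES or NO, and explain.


Checking each pair (does one codeword prefix another?):
  B='0' vs G='01': prefix -- VIOLATION

NO -- this is NOT a valid prefix code. B (0) is a prefix of G (01).


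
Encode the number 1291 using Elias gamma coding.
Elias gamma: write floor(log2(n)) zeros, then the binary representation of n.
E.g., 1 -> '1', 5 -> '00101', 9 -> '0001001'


num_bits = floor(log2(1291)) + 1 = 11
leading_zeros = num_bits - 1 = 10
binary(1291) = 10100001011

Elias gamma(1291) = '0000000000' + '10100001011' = 000000000010100001011 (21 bits)


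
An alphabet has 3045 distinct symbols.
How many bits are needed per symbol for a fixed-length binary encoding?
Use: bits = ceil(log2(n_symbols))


log2(3045) = 11.5722
Bracket: 2^11 = 2048 < 3045 <= 2^12 = 4096
So ceil(log2(3045)) = 12

bits = ceil(log2(3045)) = ceil(11.5722) = 12 bits


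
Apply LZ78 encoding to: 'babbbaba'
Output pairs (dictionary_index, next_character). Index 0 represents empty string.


LZ78 encoding steps:
Dictionary: {0: ''}
Step 1: w='' (idx 0), next='b' -> output (0, 'b'), add 'b' as idx 1
Step 2: w='' (idx 0), next='a' -> output (0, 'a'), add 'a' as idx 2
Step 3: w='b' (idx 1), next='b' -> output (1, 'b'), add 'bb' as idx 3
Step 4: w='b' (idx 1), next='a' -> output (1, 'a'), add 'ba' as idx 4
Step 5: w='ba' (idx 4), end of input -> output (4, '')


Encoded: [(0, 'b'), (0, 'a'), (1, 'b'), (1, 'a'), (4, '')]


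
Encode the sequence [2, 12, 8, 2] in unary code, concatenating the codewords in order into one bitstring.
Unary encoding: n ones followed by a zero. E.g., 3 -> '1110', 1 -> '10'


Encode each number as n ones followed by a terminating 0:
  2 -> 110 (3 bits)
  12 -> 1111111111110 (13 bits)
  8 -> 111111110 (9 bits)
  2 -> 110 (3 bits)
Total length = 3 + 13 + 9 + 3 = 28 bits.

Unary([2, 12, 8, 2]) = 1101111111111110111111110110 (28 bits)


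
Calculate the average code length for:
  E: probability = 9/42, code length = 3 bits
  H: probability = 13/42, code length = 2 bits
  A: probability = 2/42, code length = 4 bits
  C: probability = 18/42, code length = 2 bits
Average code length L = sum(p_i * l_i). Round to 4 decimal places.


Weighted contributions p_i * l_i:
  E: (9/42) * 3 = 27/42
  H: (13/42) * 2 = 26/42
  A: (2/42) * 4 = 8/42
  C: (18/42) * 2 = 36/42
Sum = (27 + 26 + 8 + 36)/42 = 97/42

L = 97/42 = 2.3095 bits/symbol


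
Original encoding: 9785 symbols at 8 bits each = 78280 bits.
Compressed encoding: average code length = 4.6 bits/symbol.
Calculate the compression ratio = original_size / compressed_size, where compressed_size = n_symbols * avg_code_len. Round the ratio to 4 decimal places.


original_size = n_symbols * orig_bits = 9785 * 8 = 78280 bits
compressed_size = n_symbols * avg_code_len = 9785 * 4.6 = 45011.0 bits
ratio = original_size / compressed_size = 78280 / 45011.0 = 1.7391

Compression ratio = 1.7391


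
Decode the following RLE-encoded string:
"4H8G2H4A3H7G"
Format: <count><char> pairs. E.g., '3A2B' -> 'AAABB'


Expanding each <count><char> pair:
  4H -> 'HHHH'
  8G -> 'GGGGGGGG'
  2H -> 'HH'
  4A -> 'AAAA'
  3H -> 'HHH'
  7G -> 'GGGGGGG'

Decoded = HHHHGGGGGGGGHHAAAAHHHGGGGGGG


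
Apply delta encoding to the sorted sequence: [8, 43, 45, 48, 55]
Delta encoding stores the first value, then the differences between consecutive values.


First value: 8
Deltas:
  43 - 8 = 35
  45 - 43 = 2
  48 - 45 = 3
  55 - 48 = 7


Delta encoded: [8, 35, 2, 3, 7]


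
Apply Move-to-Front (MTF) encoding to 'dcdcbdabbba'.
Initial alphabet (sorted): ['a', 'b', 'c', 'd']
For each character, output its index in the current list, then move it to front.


MTF encoding:
'd': index 3 in ['a', 'b', 'c', 'd'] -> ['d', 'a', 'b', 'c']
'c': index 3 in ['d', 'a', 'b', 'c'] -> ['c', 'd', 'a', 'b']
'd': index 1 in ['c', 'd', 'a', 'b'] -> ['d', 'c', 'a', 'b']
'c': index 1 in ['d', 'c', 'a', 'b'] -> ['c', 'd', 'a', 'b']
'b': index 3 in ['c', 'd', 'a', 'b'] -> ['b', 'c', 'd', 'a']
'd': index 2 in ['b', 'c', 'd', 'a'] -> ['d', 'b', 'c', 'a']
'a': index 3 in ['d', 'b', 'c', 'a'] -> ['a', 'd', 'b', 'c']
'b': index 2 in ['a', 'd', 'b', 'c'] -> ['b', 'a', 'd', 'c']
'b': index 0 in ['b', 'a', 'd', 'c'] -> ['b', 'a', 'd', 'c']
'b': index 0 in ['b', 'a', 'd', 'c'] -> ['b', 'a', 'd', 'c']
'a': index 1 in ['b', 'a', 'd', 'c'] -> ['a', 'b', 'd', 'c']


Output: [3, 3, 1, 1, 3, 2, 3, 2, 0, 0, 1]


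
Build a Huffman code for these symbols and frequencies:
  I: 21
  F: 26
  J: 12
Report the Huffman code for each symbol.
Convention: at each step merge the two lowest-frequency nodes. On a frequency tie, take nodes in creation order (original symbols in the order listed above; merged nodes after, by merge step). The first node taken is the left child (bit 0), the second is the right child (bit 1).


Huffman tree construction:
Step 1: Merge J(12) + I(21) = 33
Step 2: Merge F(26) + (J+I)(33) = 59
Read each symbol's code off the tree from the root (left child = 0, right child = 1).

Codes:
  I: 11 (length 2)
  F: 0 (length 1)
  J: 10 (length 2)
Average code length: 92/59 = 1.5593 bits/symbol


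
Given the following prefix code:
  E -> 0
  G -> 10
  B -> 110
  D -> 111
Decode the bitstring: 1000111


Decoding step by step:
Bits 10 -> G
Bits 0 -> E
Bits 0 -> E
Bits 111 -> D


Decoded message: GEED


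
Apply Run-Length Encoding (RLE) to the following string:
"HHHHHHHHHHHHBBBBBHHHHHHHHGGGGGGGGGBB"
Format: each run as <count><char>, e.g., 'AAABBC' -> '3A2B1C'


Scanning runs left to right:
  i=0: run of 'H' x 12 -> '12H'
  i=12: run of 'B' x 5 -> '5B'
  i=17: run of 'H' x 8 -> '8H'
  i=25: run of 'G' x 9 -> '9G'
  i=34: run of 'B' x 2 -> '2B'

RLE = 12H5B8H9G2B


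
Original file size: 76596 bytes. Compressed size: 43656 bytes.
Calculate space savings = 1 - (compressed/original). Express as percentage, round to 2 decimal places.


ratio = compressed/original = 43656/76596 = 0.569951
savings = 1 - ratio = 1 - 0.569951 = 0.430049
as a percentage: 0.430049 * 100 = 43.0%

Space savings = 1 - 43656/76596 = 43.0%


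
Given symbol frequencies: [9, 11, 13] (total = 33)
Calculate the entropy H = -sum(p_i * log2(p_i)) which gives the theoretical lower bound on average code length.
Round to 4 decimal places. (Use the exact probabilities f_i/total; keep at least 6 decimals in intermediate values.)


Per-symbol terms -p_i * log2(p_i) with p_i = f_i/33:
  p = 9/33 = 0.272727: log2(p) = -1.874469, -p*log2(p) = 0.511219
  p = 11/33 = 0.333333: log2(p) = -1.584963, -p*log2(p) = 0.528321
  p = 13/33 = 0.393939: log2(p) = -1.343954, -p*log2(p) = 0.529437
H = 0.511219 + 0.528321 + 0.529437 = 1.568977

H = 1.569 bits/symbol


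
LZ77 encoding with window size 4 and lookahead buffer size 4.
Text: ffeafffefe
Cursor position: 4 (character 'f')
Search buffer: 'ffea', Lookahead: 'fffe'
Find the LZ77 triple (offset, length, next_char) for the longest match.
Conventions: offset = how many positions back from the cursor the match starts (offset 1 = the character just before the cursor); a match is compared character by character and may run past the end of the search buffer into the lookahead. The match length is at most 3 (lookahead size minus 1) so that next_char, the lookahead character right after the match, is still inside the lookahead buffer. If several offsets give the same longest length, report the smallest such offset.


Try each offset into the search buffer:
  offset=1 (pos 3, char 'a'): match length 0
  offset=2 (pos 2, char 'e'): match length 0
  offset=3 (pos 1, char 'f'): match length 1
  offset=4 (pos 0, char 'f'): match length 2
Longest match has length 2 at offset 4.
next_char = character at position 4 + 2 = 6 -> 'f'

Best match: offset=4, length=2 (matching 'ff' starting at position 0)
LZ77 triple: (4, 2, 'f')


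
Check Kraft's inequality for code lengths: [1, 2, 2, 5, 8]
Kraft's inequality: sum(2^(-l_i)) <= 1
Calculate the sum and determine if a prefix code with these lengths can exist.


Sum = 2^(-1) + 2^(-2) + 2^(-2) + 2^(-5) + 2^(-8)
    = 0.5 + 0.25 + 0.25 + 0.03125 + 0.00390625
    = 265/256 = 1.03515625
Since 1.03515625 > 1, Kraft's inequality is NOT satisfied.
A prefix code with these lengths CANNOT exist.

Kraft sum = 1.03515625. Not satisfied.


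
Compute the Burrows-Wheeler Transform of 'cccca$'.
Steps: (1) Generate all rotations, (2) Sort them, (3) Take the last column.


Rotations (sorted):
  0: $cccca -> last char: a
  1: a$cccc -> last char: c
  2: ca$ccc -> last char: c
  3: cca$cc -> last char: c
  4: ccca$c -> last char: c
  5: cccca$ -> last char: $


BWT = acccc$


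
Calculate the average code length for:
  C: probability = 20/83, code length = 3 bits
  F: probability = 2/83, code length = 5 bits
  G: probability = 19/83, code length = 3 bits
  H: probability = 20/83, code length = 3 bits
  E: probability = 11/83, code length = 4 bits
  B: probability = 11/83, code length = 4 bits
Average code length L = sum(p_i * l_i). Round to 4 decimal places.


Weighted contributions p_i * l_i:
  C: (20/83) * 3 = 60/83
  F: (2/83) * 5 = 10/83
  G: (19/83) * 3 = 57/83
  H: (20/83) * 3 = 60/83
  E: (11/83) * 4 = 44/83
  B: (11/83) * 4 = 44/83
Sum = (60 + 10 + 57 + 60 + 44 + 44)/83 = 275/83

L = 275/83 = 3.3133 bits/symbol


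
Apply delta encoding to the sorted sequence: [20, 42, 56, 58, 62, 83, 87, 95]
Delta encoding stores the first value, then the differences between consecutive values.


First value: 20
Deltas:
  42 - 20 = 22
  56 - 42 = 14
  58 - 56 = 2
  62 - 58 = 4
  83 - 62 = 21
  87 - 83 = 4
  95 - 87 = 8


Delta encoded: [20, 22, 14, 2, 4, 21, 4, 8]


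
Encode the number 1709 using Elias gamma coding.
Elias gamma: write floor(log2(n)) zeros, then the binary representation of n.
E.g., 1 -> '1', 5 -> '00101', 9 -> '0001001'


num_bits = floor(log2(1709)) + 1 = 11
leading_zeros = num_bits - 1 = 10
binary(1709) = 11010101101

Elias gamma(1709) = '0000000000' + '11010101101' = 000000000011010101101 (21 bits)


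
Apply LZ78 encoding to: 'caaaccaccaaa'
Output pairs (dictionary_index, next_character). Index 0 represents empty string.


LZ78 encoding steps:
Dictionary: {0: ''}
Step 1: w='' (idx 0), next='c' -> output (0, 'c'), add 'c' as idx 1
Step 2: w='' (idx 0), next='a' -> output (0, 'a'), add 'a' as idx 2
Step 3: w='a' (idx 2), next='a' -> output (2, 'a'), add 'aa' as idx 3
Step 4: w='c' (idx 1), next='c' -> output (1, 'c'), add 'cc' as idx 4
Step 5: w='a' (idx 2), next='c' -> output (2, 'c'), add 'ac' as idx 5
Step 6: w='c' (idx 1), next='a' -> output (1, 'a'), add 'ca' as idx 6
Step 7: w='aa' (idx 3), end of input -> output (3, '')


Encoded: [(0, 'c'), (0, 'a'), (2, 'a'), (1, 'c'), (2, 'c'), (1, 'a'), (3, '')]


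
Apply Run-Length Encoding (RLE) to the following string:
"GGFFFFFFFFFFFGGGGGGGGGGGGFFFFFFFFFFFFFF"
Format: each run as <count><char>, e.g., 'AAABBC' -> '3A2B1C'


Scanning runs left to right:
  i=0: run of 'G' x 2 -> '2G'
  i=2: run of 'F' x 11 -> '11F'
  i=13: run of 'G' x 12 -> '12G'
  i=25: run of 'F' x 14 -> '14F'

RLE = 2G11F12G14F


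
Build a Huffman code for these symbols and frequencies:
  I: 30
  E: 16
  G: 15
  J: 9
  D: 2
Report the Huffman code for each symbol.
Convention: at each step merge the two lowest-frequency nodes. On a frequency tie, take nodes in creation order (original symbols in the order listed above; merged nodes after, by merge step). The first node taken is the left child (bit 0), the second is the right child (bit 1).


Huffman tree construction:
Step 1: Merge D(2) + J(9) = 11
Step 2: Merge (D+J)(11) + G(15) = 26
Step 3: Merge E(16) + ((D+J)+G)(26) = 42
Step 4: Merge I(30) + (E+((D+J)+G))(42) = 72
Read each symbol's code off the tree from the root (left child = 0, right child = 1).

Codes:
  I: 0 (length 1)
  E: 10 (length 2)
  G: 111 (length 3)
  J: 1101 (length 4)
  D: 1100 (length 4)
Average code length: 151/72 = 2.0972 bits/symbol


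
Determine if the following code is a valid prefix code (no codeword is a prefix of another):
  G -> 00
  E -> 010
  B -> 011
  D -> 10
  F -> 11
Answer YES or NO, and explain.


Checking each pair (does one codeword prefix another?):
  G='00' vs E='010': no prefix
  G='00' vs B='011': no prefix
  G='00' vs D='10': no prefix
  G='00' vs F='11': no prefix
  E='010' vs G='00': no prefix
  E='010' vs B='011': no prefix
  E='010' vs D='10': no prefix
  E='010' vs F='11': no prefix
  B='011' vs G='00': no prefix
  B='011' vs E='010': no prefix
  B='011' vs D='10': no prefix
  B='011' vs F='11': no prefix
  D='10' vs G='00': no prefix
  D='10' vs E='010': no prefix
  D='10' vs B='011': no prefix
  D='10' vs F='11': no prefix
  F='11' vs G='00': no prefix
  F='11' vs E='010': no prefix
  F='11' vs B='011': no prefix
  F='11' vs D='10': no prefix
No violation found over all pairs.

YES -- this is a valid prefix code. No codeword is a prefix of any other codeword.


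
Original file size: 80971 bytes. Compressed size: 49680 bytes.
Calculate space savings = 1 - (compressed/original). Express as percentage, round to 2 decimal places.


ratio = compressed/original = 49680/80971 = 0.613553
savings = 1 - ratio = 1 - 0.613553 = 0.386447
as a percentage: 0.386447 * 100 = 38.64%

Space savings = 1 - 49680/80971 = 38.64%


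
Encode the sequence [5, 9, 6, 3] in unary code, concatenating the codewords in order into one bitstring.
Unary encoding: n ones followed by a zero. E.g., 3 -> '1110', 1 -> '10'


Encode each number as n ones followed by a terminating 0:
  5 -> 111110 (6 bits)
  9 -> 1111111110 (10 bits)
  6 -> 1111110 (7 bits)
  3 -> 1110 (4 bits)
Total length = 6 + 10 + 7 + 4 = 27 bits.

Unary([5, 9, 6, 3]) = 111110111111111011111101110 (27 bits)


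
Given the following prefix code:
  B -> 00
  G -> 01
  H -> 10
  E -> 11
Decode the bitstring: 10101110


Decoding step by step:
Bits 10 -> H
Bits 10 -> H
Bits 11 -> E
Bits 10 -> H


Decoded message: HHEH


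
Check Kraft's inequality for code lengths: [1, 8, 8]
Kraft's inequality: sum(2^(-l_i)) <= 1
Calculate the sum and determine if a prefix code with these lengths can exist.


Sum = 2^(-1) + 2^(-8) + 2^(-8)
    = 0.5 + 0.00390625 + 0.00390625
    = 130/256 = 0.5078125
Since 0.5078125 <= 1, Kraft's inequality IS satisfied.
A prefix code with these lengths CAN exist.

Kraft sum = 0.5078125. Satisfied.


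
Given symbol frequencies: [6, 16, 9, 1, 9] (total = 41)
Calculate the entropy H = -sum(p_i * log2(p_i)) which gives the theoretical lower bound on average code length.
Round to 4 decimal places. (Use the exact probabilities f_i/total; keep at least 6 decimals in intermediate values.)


Per-symbol terms -p_i * log2(p_i) with p_i = f_i/41:
  p = 6/41 = 0.146341: log2(p) = -2.772590, -p*log2(p) = 0.405745
  p = 16/41 = 0.390244: log2(p) = -1.357552, -p*log2(p) = 0.529776
  p = 9/41 = 0.219512: log2(p) = -2.187627, -p*log2(p) = 0.480211
  p = 1/41 = 0.024390: log2(p) = -5.357552, -p*log2(p) = 0.130672
  p = 9/41 = 0.219512: log2(p) = -2.187627, -p*log2(p) = 0.480211
H = 0.405745 + 0.529776 + 0.480211 + 0.130672 + 0.480211 = 2.026615

H = 2.0266 bits/symbol


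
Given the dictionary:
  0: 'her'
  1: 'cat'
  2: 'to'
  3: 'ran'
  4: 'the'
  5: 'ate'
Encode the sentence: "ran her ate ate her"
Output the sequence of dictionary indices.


Look up each word in the dictionary:
  'ran' -> 3
  'her' -> 0
  'ate' -> 5
  'ate' -> 5
  'her' -> 0

Encoded: [3, 0, 5, 5, 0]


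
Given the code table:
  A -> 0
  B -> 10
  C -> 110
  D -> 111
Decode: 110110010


Decoding:
110 -> C
110 -> C
0 -> A
10 -> B


Result: CCAB


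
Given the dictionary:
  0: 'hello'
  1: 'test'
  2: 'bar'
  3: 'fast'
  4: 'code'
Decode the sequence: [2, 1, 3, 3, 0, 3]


Look up each index in the dictionary:
  2 -> 'bar'
  1 -> 'test'
  3 -> 'fast'
  3 -> 'fast'
  0 -> 'hello'
  3 -> 'fast'

Decoded: "bar test fast fast hello fast"


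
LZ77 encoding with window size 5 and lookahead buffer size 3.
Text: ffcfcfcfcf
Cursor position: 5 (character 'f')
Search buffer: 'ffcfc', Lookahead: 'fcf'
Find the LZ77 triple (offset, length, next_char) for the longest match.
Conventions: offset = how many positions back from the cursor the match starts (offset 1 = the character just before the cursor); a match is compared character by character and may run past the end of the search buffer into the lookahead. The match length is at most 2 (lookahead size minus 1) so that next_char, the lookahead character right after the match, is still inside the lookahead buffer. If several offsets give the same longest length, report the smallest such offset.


Try each offset into the search buffer:
  offset=1 (pos 4, char 'c'): match length 0
  offset=2 (pos 3, char 'f'): match length 2
  offset=3 (pos 2, char 'c'): match length 0
  offset=4 (pos 1, char 'f'): match length 2
  offset=5 (pos 0, char 'f'): match length 1
Longest match has length 2, found at offsets 2, 4; take the smallest, offset 2.
next_char = character at position 5 + 2 = 7 -> 'f'

Best match: offset=2, length=2 (matching 'fc' starting at position 3)
LZ77 triple: (2, 2, 'f')


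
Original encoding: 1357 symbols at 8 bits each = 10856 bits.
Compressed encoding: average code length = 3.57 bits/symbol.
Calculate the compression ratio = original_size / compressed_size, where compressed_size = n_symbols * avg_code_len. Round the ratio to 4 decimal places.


original_size = n_symbols * orig_bits = 1357 * 8 = 10856 bits
compressed_size = n_symbols * avg_code_len = 1357 * 3.57 = 4844.49 bits
ratio = original_size / compressed_size = 10856 / 4844.49 = 2.2409

Compression ratio = 2.2409


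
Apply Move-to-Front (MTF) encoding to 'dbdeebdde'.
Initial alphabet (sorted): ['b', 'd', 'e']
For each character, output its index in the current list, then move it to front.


MTF encoding:
'd': index 1 in ['b', 'd', 'e'] -> ['d', 'b', 'e']
'b': index 1 in ['d', 'b', 'e'] -> ['b', 'd', 'e']
'd': index 1 in ['b', 'd', 'e'] -> ['d', 'b', 'e']
'e': index 2 in ['d', 'b', 'e'] -> ['e', 'd', 'b']
'e': index 0 in ['e', 'd', 'b'] -> ['e', 'd', 'b']
'b': index 2 in ['e', 'd', 'b'] -> ['b', 'e', 'd']
'd': index 2 in ['b', 'e', 'd'] -> ['d', 'b', 'e']
'd': index 0 in ['d', 'b', 'e'] -> ['d', 'b', 'e']
'e': index 2 in ['d', 'b', 'e'] -> ['e', 'd', 'b']


Output: [1, 1, 1, 2, 0, 2, 2, 0, 2]


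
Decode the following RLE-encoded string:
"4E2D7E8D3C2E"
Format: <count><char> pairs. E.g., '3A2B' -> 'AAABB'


Expanding each <count><char> pair:
  4E -> 'EEEE'
  2D -> 'DD'
  7E -> 'EEEEEEE'
  8D -> 'DDDDDDDD'
  3C -> 'CCC'
  2E -> 'EE'

Decoded = EEEEDDEEEEEEEDDDDDDDDCCCEE


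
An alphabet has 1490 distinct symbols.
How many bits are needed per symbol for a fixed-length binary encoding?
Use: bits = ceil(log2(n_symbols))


log2(1490) = 10.5411
Bracket: 2^10 = 1024 < 1490 <= 2^11 = 2048
So ceil(log2(1490)) = 11

bits = ceil(log2(1490)) = ceil(10.5411) = 11 bits


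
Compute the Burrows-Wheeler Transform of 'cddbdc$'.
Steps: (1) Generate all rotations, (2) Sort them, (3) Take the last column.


Rotations (sorted):
  0: $cddbdc -> last char: c
  1: bdc$cdd -> last char: d
  2: c$cddbd -> last char: d
  3: cddbdc$ -> last char: $
  4: dbdc$cd -> last char: d
  5: dc$cddb -> last char: b
  6: ddbdc$c -> last char: c


BWT = cdd$dbc


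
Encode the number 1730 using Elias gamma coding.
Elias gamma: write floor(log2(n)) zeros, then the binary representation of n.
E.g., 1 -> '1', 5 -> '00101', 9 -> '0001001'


num_bits = floor(log2(1730)) + 1 = 11
leading_zeros = num_bits - 1 = 10
binary(1730) = 11011000010

Elias gamma(1730) = '0000000000' + '11011000010' = 000000000011011000010 (21 bits)


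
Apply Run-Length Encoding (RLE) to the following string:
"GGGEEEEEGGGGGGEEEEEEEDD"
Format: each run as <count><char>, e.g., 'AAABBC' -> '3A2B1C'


Scanning runs left to right:
  i=0: run of 'G' x 3 -> '3G'
  i=3: run of 'E' x 5 -> '5E'
  i=8: run of 'G' x 6 -> '6G'
  i=14: run of 'E' x 7 -> '7E'
  i=21: run of 'D' x 2 -> '2D'

RLE = 3G5E6G7E2D


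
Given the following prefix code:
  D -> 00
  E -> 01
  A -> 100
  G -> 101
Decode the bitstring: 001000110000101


Decoding step by step:
Bits 00 -> D
Bits 100 -> A
Bits 01 -> E
Bits 100 -> A
Bits 00 -> D
Bits 101 -> G


Decoded message: DAEADG


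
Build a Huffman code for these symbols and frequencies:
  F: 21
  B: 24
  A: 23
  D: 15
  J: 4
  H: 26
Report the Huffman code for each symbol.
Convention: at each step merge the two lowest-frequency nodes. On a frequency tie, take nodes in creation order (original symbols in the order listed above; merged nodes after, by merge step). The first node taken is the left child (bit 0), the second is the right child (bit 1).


Huffman tree construction:
Step 1: Merge J(4) + D(15) = 19
Step 2: Merge (J+D)(19) + F(21) = 40
Step 3: Merge A(23) + B(24) = 47
Step 4: Merge H(26) + ((J+D)+F)(40) = 66
Step 5: Merge (A+B)(47) + (H+((J+D)+F))(66) = 113
Read each symbol's code off the tree from the root (left child = 0, right child = 1).

Codes:
  F: 111 (length 3)
  B: 01 (length 2)
  A: 00 (length 2)
  D: 1101 (length 4)
  J: 1100 (length 4)
  H: 10 (length 2)
Average code length: 285/113 = 2.5221 bits/symbol


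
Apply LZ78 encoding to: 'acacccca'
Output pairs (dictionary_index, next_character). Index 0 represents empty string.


LZ78 encoding steps:
Dictionary: {0: ''}
Step 1: w='' (idx 0), next='a' -> output (0, 'a'), add 'a' as idx 1
Step 2: w='' (idx 0), next='c' -> output (0, 'c'), add 'c' as idx 2
Step 3: w='a' (idx 1), next='c' -> output (1, 'c'), add 'ac' as idx 3
Step 4: w='c' (idx 2), next='c' -> output (2, 'c'), add 'cc' as idx 4
Step 5: w='c' (idx 2), next='a' -> output (2, 'a'), add 'ca' as idx 5


Encoded: [(0, 'a'), (0, 'c'), (1, 'c'), (2, 'c'), (2, 'a')]


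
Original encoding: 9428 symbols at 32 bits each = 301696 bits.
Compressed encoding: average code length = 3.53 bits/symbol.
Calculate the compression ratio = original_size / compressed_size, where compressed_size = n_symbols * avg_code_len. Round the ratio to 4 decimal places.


original_size = n_symbols * orig_bits = 9428 * 32 = 301696 bits
compressed_size = n_symbols * avg_code_len = 9428 * 3.53 = 33280.84 bits
ratio = original_size / compressed_size = 301696 / 33280.84 = 9.0652

Compression ratio = 9.0652


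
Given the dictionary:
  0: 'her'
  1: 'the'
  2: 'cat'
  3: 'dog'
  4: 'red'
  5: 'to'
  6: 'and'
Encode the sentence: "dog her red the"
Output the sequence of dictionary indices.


Look up each word in the dictionary:
  'dog' -> 3
  'her' -> 0
  'red' -> 4
  'the' -> 1

Encoded: [3, 0, 4, 1]


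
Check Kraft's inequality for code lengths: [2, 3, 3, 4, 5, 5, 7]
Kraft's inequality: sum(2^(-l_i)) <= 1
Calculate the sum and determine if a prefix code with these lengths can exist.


Sum = 2^(-2) + 2^(-3) + 2^(-3) + 2^(-4) + 2^(-5) + 2^(-5) + 2^(-7)
    = 0.25 + 0.125 + 0.125 + 0.0625 + 0.03125 + 0.03125 + 0.0078125
    = 81/128 = 0.6328125
Since 0.6328125 <= 1, Kraft's inequality IS satisfied.
A prefix code with these lengths CAN exist.

Kraft sum = 0.6328125. Satisfied.


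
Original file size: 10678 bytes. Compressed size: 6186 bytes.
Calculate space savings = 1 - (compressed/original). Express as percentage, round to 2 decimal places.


ratio = compressed/original = 6186/10678 = 0.579322
savings = 1 - ratio = 1 - 0.579322 = 0.420678
as a percentage: 0.420678 * 100 = 42.07%

Space savings = 1 - 6186/10678 = 42.07%


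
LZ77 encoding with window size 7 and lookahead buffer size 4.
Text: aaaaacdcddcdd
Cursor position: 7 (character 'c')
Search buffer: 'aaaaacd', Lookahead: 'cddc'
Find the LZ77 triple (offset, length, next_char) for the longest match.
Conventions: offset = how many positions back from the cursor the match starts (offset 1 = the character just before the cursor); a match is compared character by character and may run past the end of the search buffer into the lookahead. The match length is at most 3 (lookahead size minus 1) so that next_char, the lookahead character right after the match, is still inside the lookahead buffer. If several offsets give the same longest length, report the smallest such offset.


Try each offset into the search buffer:
  offset=1 (pos 6, char 'd'): match length 0
  offset=2 (pos 5, char 'c'): match length 2
  offset=3 (pos 4, char 'a'): match length 0
  offset=4 (pos 3, char 'a'): match length 0
  offset=5 (pos 2, char 'a'): match length 0
  offset=6 (pos 1, char 'a'): match length 0
  offset=7 (pos 0, char 'a'): match length 0
Longest match has length 2 at offset 2.
next_char = character at position 7 + 2 = 9 -> 'd'

Best match: offset=2, length=2 (matching 'cd' starting at position 5)
LZ77 triple: (2, 2, 'd')


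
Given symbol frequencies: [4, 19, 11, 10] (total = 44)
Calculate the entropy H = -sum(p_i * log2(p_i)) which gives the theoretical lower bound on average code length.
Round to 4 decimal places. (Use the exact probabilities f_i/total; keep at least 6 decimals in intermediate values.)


Per-symbol terms -p_i * log2(p_i) with p_i = f_i/44:
  p = 4/44 = 0.090909: log2(p) = -3.459432, -p*log2(p) = 0.314494
  p = 19/44 = 0.431818: log2(p) = -1.211504, -p*log2(p) = 0.523149
  p = 11/44 = 0.250000: log2(p) = -2.000000, -p*log2(p) = 0.500000
  p = 10/44 = 0.227273: log2(p) = -2.137504, -p*log2(p) = 0.485796
H = 0.314494 + 0.523149 + 0.500000 + 0.485796 = 1.823439

H = 1.8234 bits/symbol


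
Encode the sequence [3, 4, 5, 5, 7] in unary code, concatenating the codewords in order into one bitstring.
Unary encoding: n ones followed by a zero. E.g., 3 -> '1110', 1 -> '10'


Encode each number as n ones followed by a terminating 0:
  3 -> 1110 (4 bits)
  4 -> 11110 (5 bits)
  5 -> 111110 (6 bits)
  5 -> 111110 (6 bits)
  7 -> 11111110 (8 bits)
Total length = 4 + 5 + 6 + 6 + 8 = 29 bits.

Unary([3, 4, 5, 5, 7]) = 11101111011111011111011111110 (29 bits)


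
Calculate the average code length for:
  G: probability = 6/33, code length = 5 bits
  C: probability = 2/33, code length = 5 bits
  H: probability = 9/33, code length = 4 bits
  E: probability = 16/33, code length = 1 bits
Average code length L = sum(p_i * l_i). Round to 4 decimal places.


Weighted contributions p_i * l_i:
  G: (6/33) * 5 = 30/33
  C: (2/33) * 5 = 10/33
  H: (9/33) * 4 = 36/33
  E: (16/33) * 1 = 16/33
Sum = (30 + 10 + 36 + 16)/33 = 92/33

L = 92/33 = 2.7879 bits/symbol


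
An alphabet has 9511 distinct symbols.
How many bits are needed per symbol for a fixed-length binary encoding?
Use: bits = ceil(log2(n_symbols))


log2(9511) = 13.2154
Bracket: 2^13 = 8192 < 9511 <= 2^14 = 16384
So ceil(log2(9511)) = 14

bits = ceil(log2(9511)) = ceil(13.2154) = 14 bits


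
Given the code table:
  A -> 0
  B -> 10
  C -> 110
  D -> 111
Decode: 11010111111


Decoding:
110 -> C
10 -> B
111 -> D
111 -> D


Result: CBDD


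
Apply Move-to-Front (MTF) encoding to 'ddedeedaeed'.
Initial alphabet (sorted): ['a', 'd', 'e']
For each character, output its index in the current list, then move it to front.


MTF encoding:
'd': index 1 in ['a', 'd', 'e'] -> ['d', 'a', 'e']
'd': index 0 in ['d', 'a', 'e'] -> ['d', 'a', 'e']
'e': index 2 in ['d', 'a', 'e'] -> ['e', 'd', 'a']
'd': index 1 in ['e', 'd', 'a'] -> ['d', 'e', 'a']
'e': index 1 in ['d', 'e', 'a'] -> ['e', 'd', 'a']
'e': index 0 in ['e', 'd', 'a'] -> ['e', 'd', 'a']
'd': index 1 in ['e', 'd', 'a'] -> ['d', 'e', 'a']
'a': index 2 in ['d', 'e', 'a'] -> ['a', 'd', 'e']
'e': index 2 in ['a', 'd', 'e'] -> ['e', 'a', 'd']
'e': index 0 in ['e', 'a', 'd'] -> ['e', 'a', 'd']
'd': index 2 in ['e', 'a', 'd'] -> ['d', 'e', 'a']


Output: [1, 0, 2, 1, 1, 0, 1, 2, 2, 0, 2]


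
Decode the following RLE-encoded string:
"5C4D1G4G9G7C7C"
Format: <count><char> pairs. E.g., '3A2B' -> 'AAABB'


Expanding each <count><char> pair:
  5C -> 'CCCCC'
  4D -> 'DDDD'
  1G -> 'G'
  4G -> 'GGGG'
  9G -> 'GGGGGGGGG'
  7C -> 'CCCCCCC'
  7C -> 'CCCCCCC'

Decoded = CCCCCDDDDGGGGGGGGGGGGGGCCCCCCCCCCCCCC


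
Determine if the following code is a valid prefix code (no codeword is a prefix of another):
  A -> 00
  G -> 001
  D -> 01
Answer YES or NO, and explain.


Checking each pair (does one codeword prefix another?):
  A='00' vs G='001': prefix -- VIOLATION

NO -- this is NOT a valid prefix code. A (00) is a prefix of G (001).


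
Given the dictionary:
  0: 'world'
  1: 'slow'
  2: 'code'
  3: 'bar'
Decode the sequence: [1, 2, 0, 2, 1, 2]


Look up each index in the dictionary:
  1 -> 'slow'
  2 -> 'code'
  0 -> 'world'
  2 -> 'code'
  1 -> 'slow'
  2 -> 'code'

Decoded: "slow code world code slow code"


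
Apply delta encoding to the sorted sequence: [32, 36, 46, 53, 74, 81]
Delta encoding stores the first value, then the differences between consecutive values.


First value: 32
Deltas:
  36 - 32 = 4
  46 - 36 = 10
  53 - 46 = 7
  74 - 53 = 21
  81 - 74 = 7


Delta encoded: [32, 4, 10, 7, 21, 7]


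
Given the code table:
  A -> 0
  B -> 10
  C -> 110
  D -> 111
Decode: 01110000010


Decoding:
0 -> A
111 -> D
0 -> A
0 -> A
0 -> A
0 -> A
0 -> A
10 -> B


Result: ADAAAAAB


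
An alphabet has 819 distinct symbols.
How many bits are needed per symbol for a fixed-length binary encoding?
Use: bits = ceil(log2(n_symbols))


log2(819) = 9.6777
Bracket: 2^9 = 512 < 819 <= 2^10 = 1024
So ceil(log2(819)) = 10

bits = ceil(log2(819)) = ceil(9.6777) = 10 bits


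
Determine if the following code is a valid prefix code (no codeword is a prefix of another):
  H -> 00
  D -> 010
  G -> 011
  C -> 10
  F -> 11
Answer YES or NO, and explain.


Checking each pair (does one codeword prefix another?):
  H='00' vs D='010': no prefix
  H='00' vs G='011': no prefix
  H='00' vs C='10': no prefix
  H='00' vs F='11': no prefix
  D='010' vs H='00': no prefix
  D='010' vs G='011': no prefix
  D='010' vs C='10': no prefix
  D='010' vs F='11': no prefix
  G='011' vs H='00': no prefix
  G='011' vs D='010': no prefix
  G='011' vs C='10': no prefix
  G='011' vs F='11': no prefix
  C='10' vs H='00': no prefix
  C='10' vs D='010': no prefix
  C='10' vs G='011': no prefix
  C='10' vs F='11': no prefix
  F='11' vs H='00': no prefix
  F='11' vs D='010': no prefix
  F='11' vs G='011': no prefix
  F='11' vs C='10': no prefix
No violation found over all pairs.

YES -- this is a valid prefix code. No codeword is a prefix of any other codeword.


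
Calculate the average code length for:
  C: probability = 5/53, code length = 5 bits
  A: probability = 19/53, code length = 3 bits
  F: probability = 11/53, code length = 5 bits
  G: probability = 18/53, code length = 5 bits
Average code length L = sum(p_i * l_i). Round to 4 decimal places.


Weighted contributions p_i * l_i:
  C: (5/53) * 5 = 25/53
  A: (19/53) * 3 = 57/53
  F: (11/53) * 5 = 55/53
  G: (18/53) * 5 = 90/53
Sum = (25 + 57 + 55 + 90)/53 = 227/53

L = 227/53 = 4.2830 bits/symbol


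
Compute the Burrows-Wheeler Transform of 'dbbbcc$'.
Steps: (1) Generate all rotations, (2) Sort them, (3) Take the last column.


Rotations (sorted):
  0: $dbbbcc -> last char: c
  1: bbbcc$d -> last char: d
  2: bbcc$db -> last char: b
  3: bcc$dbb -> last char: b
  4: c$dbbbc -> last char: c
  5: cc$dbbb -> last char: b
  6: dbbbcc$ -> last char: $


BWT = cdbbcb$


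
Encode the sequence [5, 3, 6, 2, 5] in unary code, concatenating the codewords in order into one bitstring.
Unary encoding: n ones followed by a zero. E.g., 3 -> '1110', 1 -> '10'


Encode each number as n ones followed by a terminating 0:
  5 -> 111110 (6 bits)
  3 -> 1110 (4 bits)
  6 -> 1111110 (7 bits)
  2 -> 110 (3 bits)
  5 -> 111110 (6 bits)
Total length = 6 + 4 + 7 + 3 + 6 = 26 bits.

Unary([5, 3, 6, 2, 5]) = 11111011101111110110111110 (26 bits)


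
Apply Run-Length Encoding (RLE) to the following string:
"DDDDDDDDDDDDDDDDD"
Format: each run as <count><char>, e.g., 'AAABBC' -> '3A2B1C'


Scanning runs left to right:
  i=0: run of 'D' x 17 -> '17D'

RLE = 17D


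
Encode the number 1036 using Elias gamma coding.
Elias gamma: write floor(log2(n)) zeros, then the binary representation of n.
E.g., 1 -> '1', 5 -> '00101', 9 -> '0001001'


num_bits = floor(log2(1036)) + 1 = 11
leading_zeros = num_bits - 1 = 10
binary(1036) = 10000001100

Elias gamma(1036) = '0000000000' + '10000001100' = 000000000010000001100 (21 bits)


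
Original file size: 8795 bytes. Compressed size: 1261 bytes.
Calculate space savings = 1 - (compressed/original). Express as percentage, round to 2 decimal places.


ratio = compressed/original = 1261/8795 = 0.143377
savings = 1 - ratio = 1 - 0.143377 = 0.856623
as a percentage: 0.856623 * 100 = 85.66%

Space savings = 1 - 1261/8795 = 85.66%


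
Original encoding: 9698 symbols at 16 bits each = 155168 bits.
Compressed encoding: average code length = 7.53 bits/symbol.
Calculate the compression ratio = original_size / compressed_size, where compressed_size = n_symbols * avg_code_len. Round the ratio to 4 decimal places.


original_size = n_symbols * orig_bits = 9698 * 16 = 155168 bits
compressed_size = n_symbols * avg_code_len = 9698 * 7.53 = 73025.94 bits
ratio = original_size / compressed_size = 155168 / 73025.94 = 2.1248

Compression ratio = 2.1248


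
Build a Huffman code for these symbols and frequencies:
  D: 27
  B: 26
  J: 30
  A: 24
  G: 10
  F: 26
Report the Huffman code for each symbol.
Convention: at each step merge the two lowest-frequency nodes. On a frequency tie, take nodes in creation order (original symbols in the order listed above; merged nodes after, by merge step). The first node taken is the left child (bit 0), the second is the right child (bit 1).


Huffman tree construction:
Step 1: Merge G(10) + A(24) = 34
Step 2: Merge B(26) + F(26) = 52
Step 3: Merge D(27) + J(30) = 57
Step 4: Merge (G+A)(34) + (B+F)(52) = 86
Step 5: Merge (D+J)(57) + ((G+A)+(B+F))(86) = 143
Read each symbol's code off the tree from the root (left child = 0, right child = 1).

Codes:
  D: 00 (length 2)
  B: 110 (length 3)
  J: 01 (length 2)
  A: 101 (length 3)
  G: 100 (length 3)
  F: 111 (length 3)
Average code length: 372/143 = 2.6014 bits/symbol


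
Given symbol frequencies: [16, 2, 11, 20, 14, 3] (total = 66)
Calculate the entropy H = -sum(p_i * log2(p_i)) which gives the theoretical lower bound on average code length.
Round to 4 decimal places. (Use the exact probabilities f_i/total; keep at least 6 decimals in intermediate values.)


Per-symbol terms -p_i * log2(p_i) with p_i = f_i/66:
  p = 16/66 = 0.242424: log2(p) = -2.044394, -p*log2(p) = 0.495611
  p = 2/66 = 0.030303: log2(p) = -5.044394, -p*log2(p) = 0.152860
  p = 11/66 = 0.166667: log2(p) = -2.584963, -p*log2(p) = 0.430827
  p = 20/66 = 0.303030: log2(p) = -1.722466, -p*log2(p) = 0.521959
  p = 14/66 = 0.212121: log2(p) = -2.237039, -p*log2(p) = 0.474523
  p = 3/66 = 0.045455: log2(p) = -4.459432, -p*log2(p) = 0.202701
H = 0.495611 + 0.152860 + 0.430827 + 0.521959 + 0.474523 + 0.202701 = 2.278481

H = 2.2785 bits/symbol


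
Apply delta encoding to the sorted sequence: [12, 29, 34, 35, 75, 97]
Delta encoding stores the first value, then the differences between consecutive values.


First value: 12
Deltas:
  29 - 12 = 17
  34 - 29 = 5
  35 - 34 = 1
  75 - 35 = 40
  97 - 75 = 22


Delta encoded: [12, 17, 5, 1, 40, 22]


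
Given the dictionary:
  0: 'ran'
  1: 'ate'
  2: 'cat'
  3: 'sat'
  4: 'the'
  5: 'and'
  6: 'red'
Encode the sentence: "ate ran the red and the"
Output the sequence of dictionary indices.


Look up each word in the dictionary:
  'ate' -> 1
  'ran' -> 0
  'the' -> 4
  'red' -> 6
  'and' -> 5
  'the' -> 4

Encoded: [1, 0, 4, 6, 5, 4]


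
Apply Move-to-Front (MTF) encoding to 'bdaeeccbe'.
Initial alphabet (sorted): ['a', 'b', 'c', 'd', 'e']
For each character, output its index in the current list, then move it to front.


MTF encoding:
'b': index 1 in ['a', 'b', 'c', 'd', 'e'] -> ['b', 'a', 'c', 'd', 'e']
'd': index 3 in ['b', 'a', 'c', 'd', 'e'] -> ['d', 'b', 'a', 'c', 'e']
'a': index 2 in ['d', 'b', 'a', 'c', 'e'] -> ['a', 'd', 'b', 'c', 'e']
'e': index 4 in ['a', 'd', 'b', 'c', 'e'] -> ['e', 'a', 'd', 'b', 'c']
'e': index 0 in ['e', 'a', 'd', 'b', 'c'] -> ['e', 'a', 'd', 'b', 'c']
'c': index 4 in ['e', 'a', 'd', 'b', 'c'] -> ['c', 'e', 'a', 'd', 'b']
'c': index 0 in ['c', 'e', 'a', 'd', 'b'] -> ['c', 'e', 'a', 'd', 'b']
'b': index 4 in ['c', 'e', 'a', 'd', 'b'] -> ['b', 'c', 'e', 'a', 'd']
'e': index 2 in ['b', 'c', 'e', 'a', 'd'] -> ['e', 'b', 'c', 'a', 'd']


Output: [1, 3, 2, 4, 0, 4, 0, 4, 2]


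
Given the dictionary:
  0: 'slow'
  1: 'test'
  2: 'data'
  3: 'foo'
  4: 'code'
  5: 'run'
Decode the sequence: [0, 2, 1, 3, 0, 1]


Look up each index in the dictionary:
  0 -> 'slow'
  2 -> 'data'
  1 -> 'test'
  3 -> 'foo'
  0 -> 'slow'
  1 -> 'test'

Decoded: "slow data test foo slow test"


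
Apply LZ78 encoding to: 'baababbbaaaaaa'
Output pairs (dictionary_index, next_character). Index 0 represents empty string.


LZ78 encoding steps:
Dictionary: {0: ''}
Step 1: w='' (idx 0), next='b' -> output (0, 'b'), add 'b' as idx 1
Step 2: w='' (idx 0), next='a' -> output (0, 'a'), add 'a' as idx 2
Step 3: w='a' (idx 2), next='b' -> output (2, 'b'), add 'ab' as idx 3
Step 4: w='ab' (idx 3), next='b' -> output (3, 'b'), add 'abb' as idx 4
Step 5: w='b' (idx 1), next='a' -> output (1, 'a'), add 'ba' as idx 5
Step 6: w='a' (idx 2), next='a' -> output (2, 'a'), add 'aa' as idx 6
Step 7: w='aa' (idx 6), next='a' -> output (6, 'a'), add 'aaa' as idx 7


Encoded: [(0, 'b'), (0, 'a'), (2, 'b'), (3, 'b'), (1, 'a'), (2, 'a'), (6, 'a')]


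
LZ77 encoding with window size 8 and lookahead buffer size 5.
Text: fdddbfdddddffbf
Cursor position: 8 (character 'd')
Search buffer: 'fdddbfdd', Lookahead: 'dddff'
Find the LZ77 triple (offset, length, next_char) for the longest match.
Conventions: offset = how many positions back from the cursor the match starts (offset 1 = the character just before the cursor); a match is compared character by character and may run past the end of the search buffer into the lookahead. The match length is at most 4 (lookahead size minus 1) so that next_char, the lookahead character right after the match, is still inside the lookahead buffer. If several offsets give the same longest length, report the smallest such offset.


Try each offset into the search buffer:
  offset=1 (pos 7, char 'd'): match length 3
  offset=2 (pos 6, char 'd'): match length 3
  offset=3 (pos 5, char 'f'): match length 0
  offset=4 (pos 4, char 'b'): match length 0
  offset=5 (pos 3, char 'd'): match length 1
  offset=6 (pos 2, char 'd'): match length 2
  offset=7 (pos 1, char 'd'): match length 3
  offset=8 (pos 0, char 'f'): match length 0
Longest match has length 3, found at offsets 1, 2, 7; take the smallest, offset 1.
next_char = character at position 8 + 3 = 11 -> 'f'

Best match: offset=1, length=3 (matching 'ddd' starting at position 7)
LZ77 triple: (1, 3, 'f')


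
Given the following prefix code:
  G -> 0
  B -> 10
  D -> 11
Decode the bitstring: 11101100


Decoding step by step:
Bits 11 -> D
Bits 10 -> B
Bits 11 -> D
Bits 0 -> G
Bits 0 -> G


Decoded message: DBDGG


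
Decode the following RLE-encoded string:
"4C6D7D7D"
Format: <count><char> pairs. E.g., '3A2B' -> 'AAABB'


Expanding each <count><char> pair:
  4C -> 'CCCC'
  6D -> 'DDDDDD'
  7D -> 'DDDDDDD'
  7D -> 'DDDDDDD'

Decoded = CCCCDDDDDDDDDDDDDDDDDDDD


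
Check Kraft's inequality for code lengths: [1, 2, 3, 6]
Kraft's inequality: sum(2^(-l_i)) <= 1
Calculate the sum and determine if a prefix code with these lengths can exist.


Sum = 2^(-1) + 2^(-2) + 2^(-3) + 2^(-6)
    = 0.5 + 0.25 + 0.125 + 0.015625
    = 57/64 = 0.890625
Since 0.890625 <= 1, Kraft's inequality IS satisfied.
A prefix code with these lengths CAN exist.

Kraft sum = 0.890625. Satisfied.
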